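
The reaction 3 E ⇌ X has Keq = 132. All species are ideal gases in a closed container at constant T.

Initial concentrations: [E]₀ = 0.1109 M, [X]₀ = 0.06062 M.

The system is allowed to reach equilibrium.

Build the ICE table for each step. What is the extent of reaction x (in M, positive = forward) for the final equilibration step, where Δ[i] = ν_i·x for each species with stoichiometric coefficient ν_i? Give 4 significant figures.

x = 0.009917 M

Q₀ = 44.44 vs Keq = 132 ⇒ Q<K, forward
Step 1:
                    E           X
  Initial      0.1109     0.06062
  Change     -0.02975    0.009917
  Equil       0.08115     0.07054
  solve Keq expr → x = 0.009917; check Q = 132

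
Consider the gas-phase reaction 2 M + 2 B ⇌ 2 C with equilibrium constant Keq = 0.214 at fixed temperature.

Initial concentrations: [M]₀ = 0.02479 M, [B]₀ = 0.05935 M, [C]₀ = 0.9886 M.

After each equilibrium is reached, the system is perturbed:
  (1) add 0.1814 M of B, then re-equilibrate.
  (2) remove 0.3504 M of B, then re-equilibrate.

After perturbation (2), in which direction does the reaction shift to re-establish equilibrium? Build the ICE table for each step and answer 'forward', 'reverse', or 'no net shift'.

Q₀ = 4.5149e+05 vs Keq = 0.214 ⇒ Q>K, reverse
Step 1:
                   M          B          C
  Initial    0.02479    0.05935     0.9886
  Change        0.72       0.72      -0.72
  Equil       0.7448     0.7794     0.2686
  solve Keq expr → x = -0.36; check Q = 0.214
Then add 0.1814 M of B.
Step 2:
                   M          B          C
  Initial     0.7448     0.9608     0.2686
  Change    -0.03526   -0.03526    0.03526
  Equil       0.7096     0.9255     0.3038
  solve Keq expr → x = 0.01763; check Q = 0.214
Then remove 0.3504 M of B.
Step 3:
                   M          B          C
  Initial     0.7096     0.5751     0.3038
  Change     0.07069    0.07069   -0.07069
  Equil       0.7803     0.6458     0.2331
  solve Keq expr → x = -0.03535; check Q = 0.214

Direction: reverse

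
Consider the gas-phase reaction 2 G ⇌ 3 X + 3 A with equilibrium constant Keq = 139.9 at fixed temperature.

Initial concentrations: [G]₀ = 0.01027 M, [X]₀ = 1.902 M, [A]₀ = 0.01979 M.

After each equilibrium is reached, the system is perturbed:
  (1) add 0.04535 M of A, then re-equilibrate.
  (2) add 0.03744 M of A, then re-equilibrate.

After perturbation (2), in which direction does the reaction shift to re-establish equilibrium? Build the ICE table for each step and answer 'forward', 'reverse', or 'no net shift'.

Direction: reverse

Q₀ = 0.5056 vs Keq = 139.9 ⇒ Q<K, forward
Step 1:
                  G         X         A
  Initial   0.01027     1.902   0.01979
  Change  -0.008916   0.01337   0.01337
  Equil    0.001354     1.915   0.03316
  solve Keq expr → x = 0.004458; check Q = 139.9
Then add 0.04535 M of A.
Step 2:
                  G         X         A
  Initial  0.001354     1.915   0.07851
  Change   0.003126 -0.004688 -0.004688
  Equil    0.004479     1.911   0.07383
  solve Keq expr → x = -0.001563; check Q = 139.9
Then add 0.03744 M of A.
Step 3:
                  G         X         A
  Initial  0.004479     1.911    0.1113
  Change   0.003242 -0.004862 -0.004862
  Equil    0.007721     1.906    0.1064
  solve Keq expr → x = -0.001621; check Q = 139.9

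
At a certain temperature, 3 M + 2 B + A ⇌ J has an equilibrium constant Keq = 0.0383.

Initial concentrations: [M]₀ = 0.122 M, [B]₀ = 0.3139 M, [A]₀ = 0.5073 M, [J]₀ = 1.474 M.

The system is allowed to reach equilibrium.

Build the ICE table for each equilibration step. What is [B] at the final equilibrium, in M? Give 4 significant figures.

[B]_eq = 1.565 M

Q₀ = 1.6239e+04 vs Keq = 0.0383 ⇒ Q>K, reverse
Step 1:
                  M         B         A         J
  init        0.122    0.3139    0.5073     1.474
  Δ           1.877     1.251    0.6256   -0.6256
  eq          1.999     1.565     1.133    0.8484
  solve Keq expr → x = -0.6256; check Q = 0.0383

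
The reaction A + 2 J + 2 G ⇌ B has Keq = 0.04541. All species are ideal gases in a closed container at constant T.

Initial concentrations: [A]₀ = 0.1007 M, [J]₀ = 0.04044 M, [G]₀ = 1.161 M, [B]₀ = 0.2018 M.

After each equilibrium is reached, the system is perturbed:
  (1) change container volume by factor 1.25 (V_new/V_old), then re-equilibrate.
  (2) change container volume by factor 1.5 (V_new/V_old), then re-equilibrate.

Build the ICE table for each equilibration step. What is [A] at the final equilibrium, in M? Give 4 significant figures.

[A]_eq = 0.161 M

Q₀ = 909.1 vs Keq = 0.04541 ⇒ Q>K, reverse
Step 1:
                   A          J          G          B
  Initial     0.1007    0.04044      1.161     0.2018
  Change      0.1957     0.3915     0.3915    -0.1957
  Equil       0.2964     0.4319      1.552   0.006053
  solve Keq expr → x = -0.1957; check Q = 0.04541
Then change container volume by factor 1.25 (V_new/V_old).
Step 2:
                   A          J          G          B
  Initial     0.2372     0.3455      1.242   0.004843
  Change    0.002753   0.005506   0.005506  -0.002753
  Equil       0.2399     0.3511      1.248   0.002089
  solve Keq expr → x = -0.002753; check Q = 0.04541
Then change container volume by factor 1.5 (V_new/V_old).
Step 3:
                   A          J          G          B
  Initial     0.1599      0.234     0.8317   0.001393
  Change    0.001109   0.002218   0.002218  -0.001109
  Equil        0.161     0.2363     0.8339 2.8384e-04
  solve Keq expr → x = -0.001109; check Q = 0.04541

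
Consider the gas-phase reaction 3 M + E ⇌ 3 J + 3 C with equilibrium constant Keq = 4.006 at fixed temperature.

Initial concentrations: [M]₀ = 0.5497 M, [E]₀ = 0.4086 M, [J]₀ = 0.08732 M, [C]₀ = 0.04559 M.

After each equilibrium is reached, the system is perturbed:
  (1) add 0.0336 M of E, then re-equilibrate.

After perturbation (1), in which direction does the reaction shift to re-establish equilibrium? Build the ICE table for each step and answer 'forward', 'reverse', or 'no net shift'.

Q₀ = 9.2955e-07 vs Keq = 4.006 ⇒ Q<K, forward
Step 1:
                   M          E          J          C
  init        0.5497     0.4086    0.08732    0.04559
  Δ          -0.3689     -0.123     0.3689     0.3689
  eq          0.1808     0.2856     0.4562     0.4145
  solve Keq expr → x = 0.123; check Q = 4.006
Then add 0.0336 M of E.
Step 2:
                   M          E          J          C
  init        0.1808     0.3192     0.4562     0.4145
  Δ        -0.003524  -0.001175   0.003524   0.003524
  eq          0.1773     0.3181     0.4597      0.418
  solve Keq expr → x = 0.001175; check Q = 4.006

Direction: forward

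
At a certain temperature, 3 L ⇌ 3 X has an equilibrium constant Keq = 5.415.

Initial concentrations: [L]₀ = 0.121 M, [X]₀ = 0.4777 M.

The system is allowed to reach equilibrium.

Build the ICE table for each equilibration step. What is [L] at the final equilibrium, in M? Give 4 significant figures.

Q₀ = 61.53 vs Keq = 5.415 ⇒ Q>K, reverse
Step 1:
                    L           X
  I             0.121      0.4777
  C           0.09623    -0.09623
  E            0.2172      0.3815
  solve Keq expr → x = -0.03208; check Q = 5.415

[L]_eq = 0.2172 M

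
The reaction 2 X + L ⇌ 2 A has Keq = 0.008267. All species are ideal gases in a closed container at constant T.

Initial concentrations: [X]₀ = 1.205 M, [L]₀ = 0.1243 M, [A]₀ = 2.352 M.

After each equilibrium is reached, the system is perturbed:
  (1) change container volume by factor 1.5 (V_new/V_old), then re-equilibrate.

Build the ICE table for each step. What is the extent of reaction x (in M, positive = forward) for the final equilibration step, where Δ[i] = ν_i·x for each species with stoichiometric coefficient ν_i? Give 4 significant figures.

Q₀ = 30.65 vs Keq = 0.008267 ⇒ Q>K, reverse
Step 1:
                    X           L           A
  Initial       1.205      0.1243       2.352
  Change        2.037       1.018      -2.037
  Equil         3.242       1.143      0.3151
  solve Keq expr → x = -1.018; check Q = 0.008267
Then change container volume by factor 1.5 (V_new/V_old).
Step 2:
                    X           L           A
  Initial       2.161      0.7618      0.2101
  Change      0.03393     0.01696    -0.03393
  Equil         2.195      0.7788      0.1761
  solve Keq expr → x = -0.01696; check Q = 0.008267

x = -0.01696 M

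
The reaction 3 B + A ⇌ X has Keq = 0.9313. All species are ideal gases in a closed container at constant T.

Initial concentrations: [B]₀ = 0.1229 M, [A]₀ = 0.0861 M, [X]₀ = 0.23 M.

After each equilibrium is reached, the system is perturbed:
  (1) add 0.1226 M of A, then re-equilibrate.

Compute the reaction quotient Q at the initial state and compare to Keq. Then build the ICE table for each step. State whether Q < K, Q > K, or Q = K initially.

Q₀ = 1439; Q > K (proceeds reverse)

Q₀ = 1439 vs Keq = 0.9313 ⇒ Q>K, reverse
Step 1:
                  B         A         X
  Initial    0.1229    0.0861      0.23
  Change     0.5093    0.1698   -0.1698
  Equil      0.6322    0.2559   0.06022
  solve Keq expr → x = -0.1698; check Q = 0.9313
Then add 0.1226 M of A.
Step 2:
                  B         A         X
  Initial    0.6322    0.3785   0.06022
  Change   -0.03616  -0.01205   0.01205
  Equil      0.5961    0.3664   0.07227
  solve Keq expr → x = 0.01205; check Q = 0.9313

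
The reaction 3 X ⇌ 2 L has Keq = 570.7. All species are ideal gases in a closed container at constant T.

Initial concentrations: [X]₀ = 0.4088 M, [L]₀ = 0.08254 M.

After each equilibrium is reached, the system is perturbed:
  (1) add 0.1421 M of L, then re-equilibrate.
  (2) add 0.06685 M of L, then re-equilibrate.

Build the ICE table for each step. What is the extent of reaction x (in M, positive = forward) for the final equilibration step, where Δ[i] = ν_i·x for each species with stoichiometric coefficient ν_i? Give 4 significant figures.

Q₀ = 0.09972 vs Keq = 570.7 ⇒ Q<K, forward
Step 1:
                    X           L
  I            0.4088     0.08254
  C           -0.3527      0.2351
  E           0.05613      0.3177
  solve Keq expr → x = 0.1176; check Q = 570.7
Then add 0.1421 M of L.
Step 2:
                    X           L
  I           0.05613      0.4598
  C           0.01467   -0.009778
  E           0.07079        0.45
  solve Keq expr → x = -0.004889; check Q = 570.7
Then add 0.06685 M of L.
Step 3:
                    X           L
  I           0.07079      0.5168
  C          0.006419    -0.00428
  E           0.07721      0.5125
  solve Keq expr → x = -0.00214; check Q = 570.7

x = -0.00214 M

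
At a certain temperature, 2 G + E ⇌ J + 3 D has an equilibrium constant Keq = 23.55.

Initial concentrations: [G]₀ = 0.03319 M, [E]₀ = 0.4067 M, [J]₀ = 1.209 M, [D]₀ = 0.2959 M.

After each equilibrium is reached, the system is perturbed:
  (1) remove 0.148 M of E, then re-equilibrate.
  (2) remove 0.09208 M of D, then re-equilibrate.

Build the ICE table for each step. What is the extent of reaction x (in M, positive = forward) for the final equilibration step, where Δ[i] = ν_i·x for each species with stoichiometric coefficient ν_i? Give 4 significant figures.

x = 0.009459 M

Q₀ = 69.92 vs Keq = 23.55 ⇒ Q>K, reverse
Step 1:
                    G           E           J           D
  I           0.03319      0.4067       1.209      0.2959
  C           0.01636    0.008182   -0.008182    -0.02455
  E           0.04955      0.4149       1.201      0.2714
  solve Keq expr → x = -0.008182; check Q = 23.55
Then remove 0.148 M of E.
Step 2:
                    G           E           J           D
  I           0.04955      0.2669       1.201      0.2714
  C          0.007779    0.003889   -0.003889    -0.01167
  E           0.05733      0.2708       1.197      0.2597
  solve Keq expr → x = -0.003889; check Q = 23.55
Then remove 0.09208 M of D.
Step 3:
                    G           E           J           D
  I           0.05733      0.2708       1.197      0.1676
  C          -0.01892   -0.009459    0.009459     0.02838
  E           0.03841      0.2613       1.206       0.196
  solve Keq expr → x = 0.009459; check Q = 23.55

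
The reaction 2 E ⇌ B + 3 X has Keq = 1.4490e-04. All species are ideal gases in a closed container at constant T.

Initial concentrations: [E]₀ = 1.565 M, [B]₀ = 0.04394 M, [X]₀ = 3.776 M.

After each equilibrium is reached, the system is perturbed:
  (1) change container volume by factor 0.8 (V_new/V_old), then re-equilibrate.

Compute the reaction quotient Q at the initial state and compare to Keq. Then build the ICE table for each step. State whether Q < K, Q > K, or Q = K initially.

Q₀ = 0.9659; Q > K (proceeds reverse)

Q₀ = 0.9659 vs Keq = 1.4490e-04 ⇒ Q>K, reverse
Step 1:
                   E          B          X
  Initial      1.565    0.04394      3.776
  Change     0.08786   -0.04393    -0.1318
  Equil        1.653 8.1796e-06      3.644
  solve Keq expr → x = -0.04393; check Q = 1.4490e-04
Then change container volume by factor 0.8 (V_new/V_old).
Step 2:
                   E          B          X
  Initial      2.066 1.0225e-05      4.555
  Change  7.3615e-06 -3.6807e-06 -1.1042e-05
  Equil        2.066 6.5438e-06      4.555
  solve Keq expr → x = -3.6807e-06; check Q = 1.4490e-04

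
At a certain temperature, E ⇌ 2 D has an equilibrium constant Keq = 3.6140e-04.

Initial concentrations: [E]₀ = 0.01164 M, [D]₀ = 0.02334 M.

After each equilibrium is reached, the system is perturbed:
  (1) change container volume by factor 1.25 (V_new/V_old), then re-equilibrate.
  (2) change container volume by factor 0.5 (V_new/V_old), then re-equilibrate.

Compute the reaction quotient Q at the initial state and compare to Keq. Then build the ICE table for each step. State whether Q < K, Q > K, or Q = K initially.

Q₀ = 0.0468 vs Keq = 3.6140e-04 ⇒ Q>K, reverse
Step 1:
                  E         D
  Initial   0.01164   0.02334
  Change    0.01026  -0.02053
  Equil      0.0219  0.002814
  solve Keq expr → x = -0.01026; check Q = 3.6140e-04
Then change container volume by factor 1.25 (V_new/V_old).
Step 2:
                  E         D
  Initial   0.01752  0.002251
  Change  -1.2822e-04 2.5645e-04
  Equil     0.01739  0.002507
  solve Keq expr → x = 1.2822e-04; check Q = 3.6140e-04
Then change container volume by factor 0.5 (V_new/V_old).
Step 3:
                  E         D
  Initial   0.03479  0.005015
  Change  7.1620e-04 -0.001432
  Equil      0.0355  0.003582
  solve Keq expr → x = -7.1620e-04; check Q = 3.6140e-04

Q₀ = 0.0468; Q > K (proceeds reverse)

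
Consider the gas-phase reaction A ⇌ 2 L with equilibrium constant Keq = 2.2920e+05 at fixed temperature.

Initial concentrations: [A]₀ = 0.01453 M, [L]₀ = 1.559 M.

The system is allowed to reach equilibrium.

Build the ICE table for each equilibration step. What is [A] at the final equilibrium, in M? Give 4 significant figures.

[A]_eq = 1.1003e-05 M

Q₀ = 167.3 vs Keq = 2.2920e+05 ⇒ Q<K, forward
Step 1:
                   A          L
  I          0.01453      1.559
  C         -0.01452    0.02904
  E       1.1003e-05      1.588
  solve Keq expr → x = 0.01452; check Q = 2.2920e+05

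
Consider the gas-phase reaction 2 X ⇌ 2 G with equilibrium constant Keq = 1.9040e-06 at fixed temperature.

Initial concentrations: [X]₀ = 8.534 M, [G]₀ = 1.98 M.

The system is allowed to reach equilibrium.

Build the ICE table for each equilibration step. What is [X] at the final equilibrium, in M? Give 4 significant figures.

Q₀ = 0.05383 vs Keq = 1.9040e-06 ⇒ Q>K, reverse
Step 1:
                  X         G
  init        8.534      1.98
  Δ           1.966    -1.966
  eq           10.5   0.01449
  solve Keq expr → x = -0.9828; check Q = 1.9040e-06

[X]_eq = 10.5 M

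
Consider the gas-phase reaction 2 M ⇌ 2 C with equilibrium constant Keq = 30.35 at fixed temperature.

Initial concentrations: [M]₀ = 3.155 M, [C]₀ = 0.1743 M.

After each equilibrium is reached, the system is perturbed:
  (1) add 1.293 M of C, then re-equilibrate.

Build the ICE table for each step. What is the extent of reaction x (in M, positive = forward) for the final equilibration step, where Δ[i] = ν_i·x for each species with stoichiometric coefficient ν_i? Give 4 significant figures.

Q₀ = 0.003052 vs Keq = 30.35 ⇒ Q<K, forward
Step 1:
                  M         C
  I           3.155    0.1743
  C          -2.644     2.644
  E          0.5115     2.818
  solve Keq expr → x = 1.322; check Q = 30.35
Then add 1.293 M of C.
Step 2:
                  M         C
  I          0.5115     4.111
  C          0.1986   -0.1986
  E          0.7101     3.912
  solve Keq expr → x = -0.09932; check Q = 30.35

x = -0.09932 M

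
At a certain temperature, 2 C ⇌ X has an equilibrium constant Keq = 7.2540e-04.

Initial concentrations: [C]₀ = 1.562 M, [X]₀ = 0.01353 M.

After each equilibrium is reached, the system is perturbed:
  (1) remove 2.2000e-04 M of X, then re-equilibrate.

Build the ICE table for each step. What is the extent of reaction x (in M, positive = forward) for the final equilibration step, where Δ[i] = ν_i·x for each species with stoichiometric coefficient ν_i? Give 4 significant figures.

x = 2.1899e-04 M

Q₀ = 0.005545 vs Keq = 7.2540e-04 ⇒ Q>K, reverse
Step 1:
                  C         X
  init        1.562   0.01353
  Δ         0.02341  -0.01171
  eq          1.585  0.001823
  solve Keq expr → x = -0.01171; check Q = 7.2540e-04
Then remove 2.2000e-04 M of X.
Step 2:
                  C         X
  init        1.585  0.001603
  Δ       -4.3799e-04 2.1899e-04
  eq          1.585  0.001822
  solve Keq expr → x = 2.1899e-04; check Q = 7.2540e-04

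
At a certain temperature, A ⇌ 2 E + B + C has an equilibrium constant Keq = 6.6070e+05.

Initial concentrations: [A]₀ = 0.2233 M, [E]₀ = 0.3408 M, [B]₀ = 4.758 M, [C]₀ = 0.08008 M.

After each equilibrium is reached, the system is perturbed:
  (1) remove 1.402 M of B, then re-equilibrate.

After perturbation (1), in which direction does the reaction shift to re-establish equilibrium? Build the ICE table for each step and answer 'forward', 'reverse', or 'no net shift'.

Q₀ = 0.1982 vs Keq = 6.6070e+05 ⇒ Q<K, forward
Step 1:
                  A         E         B         C
  I          0.2233    0.3408     4.758   0.08008
  C         -0.2233    0.4466    0.2233    0.2233
  E       1.4181e-06    0.7874     4.981    0.3034
  solve Keq expr → x = 0.2233; check Q = 6.6070e+05
Then remove 1.402 M of B.
Step 2:
                  A         E         B         C
  I       1.4181e-06    0.7874     3.579    0.3034
  C       -3.9913e-07 7.9826e-07 3.9913e-07 3.9913e-07
  E       1.0190e-06    0.7874     3.579    0.3034
  solve Keq expr → x = 3.9913e-07; check Q = 6.6070e+05

Direction: forward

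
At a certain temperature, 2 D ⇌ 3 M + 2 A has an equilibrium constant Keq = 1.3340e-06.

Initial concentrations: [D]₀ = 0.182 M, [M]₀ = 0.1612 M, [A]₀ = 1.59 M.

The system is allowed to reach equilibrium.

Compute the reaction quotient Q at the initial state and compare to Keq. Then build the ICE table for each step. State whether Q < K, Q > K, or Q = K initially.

Q₀ = 0.3197; Q > K (proceeds reverse)

Q₀ = 0.3197 vs Keq = 1.3340e-06 ⇒ Q>K, reverse
Step 1:
                    D           M           A
  I             0.182      0.1612        1.59
  C             0.105     -0.1575      -0.105
  E             0.287     0.00368       1.485
  solve Keq expr → x = -0.05251; check Q = 1.3340e-06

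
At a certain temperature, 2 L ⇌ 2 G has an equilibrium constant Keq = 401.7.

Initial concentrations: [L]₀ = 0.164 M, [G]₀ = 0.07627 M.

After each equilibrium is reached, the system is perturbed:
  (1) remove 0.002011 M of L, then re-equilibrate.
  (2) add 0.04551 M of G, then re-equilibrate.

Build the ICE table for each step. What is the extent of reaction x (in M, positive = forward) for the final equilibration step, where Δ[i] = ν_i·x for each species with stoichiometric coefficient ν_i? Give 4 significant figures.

x = -0.001081 M

Q₀ = 0.2163 vs Keq = 401.7 ⇒ Q<K, forward
Step 1:
                  L         G
  init        0.164   0.07627
  Δ         -0.1526    0.1526
  eq        0.01142    0.2289
  solve Keq expr → x = 0.07629; check Q = 401.7
Then remove 0.002011 M of L.
Step 2:
                  L         G
  init     0.009407    0.2289
  Δ        0.001915 -0.001915
  eq        0.01132    0.2269
  solve Keq expr → x = -9.5772e-04; check Q = 401.7
Then add 0.04551 M of G.
Step 3:
                  L         G
  init      0.01132    0.2724
  Δ        0.002163 -0.002163
  eq        0.01349    0.2703
  solve Keq expr → x = -0.001081; check Q = 401.7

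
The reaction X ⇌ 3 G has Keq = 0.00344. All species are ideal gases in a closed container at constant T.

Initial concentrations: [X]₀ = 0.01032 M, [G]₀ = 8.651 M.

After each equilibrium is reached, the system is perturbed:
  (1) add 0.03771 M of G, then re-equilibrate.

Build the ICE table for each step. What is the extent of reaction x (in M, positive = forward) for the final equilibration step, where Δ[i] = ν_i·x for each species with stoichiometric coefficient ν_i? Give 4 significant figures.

x = -0.01247 M

Q₀ = 6.2736e+04 vs Keq = 0.00344 ⇒ Q>K, reverse
Step 1:
                    X           G
  Initial     0.01032       8.651
  Change        2.813      -8.438
  Equil         2.823      0.2133
  solve Keq expr → x = -2.813; check Q = 0.00344
Then add 0.03771 M of G.
Step 2:
                    X           G
  Initial       2.823      0.2511
  Change      0.01247     -0.0374
  Equil         2.835      0.2137
  solve Keq expr → x = -0.01247; check Q = 0.00344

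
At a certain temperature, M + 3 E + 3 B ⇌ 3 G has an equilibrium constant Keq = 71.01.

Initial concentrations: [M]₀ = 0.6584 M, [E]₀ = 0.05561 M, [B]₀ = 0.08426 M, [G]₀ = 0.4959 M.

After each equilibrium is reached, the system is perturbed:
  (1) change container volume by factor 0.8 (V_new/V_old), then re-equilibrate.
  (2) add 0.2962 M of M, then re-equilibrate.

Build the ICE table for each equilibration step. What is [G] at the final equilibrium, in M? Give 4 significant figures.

Q₀ = 1.8004e+06 vs Keq = 71.01 ⇒ Q>K, reverse
Step 1:
                  M         E         B         G
  Initial    0.6584   0.05561   0.08426    0.4959
  Change    0.06943    0.2083    0.2083   -0.2083
  Equil      0.7278    0.2639    0.2926    0.2876
  solve Keq expr → x = -0.06943; check Q = 71.01
Then change container volume by factor 0.8 (V_new/V_old).
Step 2:
                  M         E         B         G
  Initial    0.9098    0.3299    0.3657    0.3595
  Change   -0.01121  -0.03363  -0.03363   0.03363
  Equil      0.8986    0.2963    0.3321    0.3931
  solve Keq expr → x = 0.01121; check Q = 71.01
Then add 0.2962 M of M.
Step 3:
                  M         E         B         G
  Initial     1.195    0.2963    0.3321    0.3931
  Change  -0.003479  -0.01044  -0.01044   0.01044
  Equil       1.191    0.2858    0.3216    0.4036
  solve Keq expr → x = 0.003479; check Q = 71.01

[G]_eq = 0.4036 M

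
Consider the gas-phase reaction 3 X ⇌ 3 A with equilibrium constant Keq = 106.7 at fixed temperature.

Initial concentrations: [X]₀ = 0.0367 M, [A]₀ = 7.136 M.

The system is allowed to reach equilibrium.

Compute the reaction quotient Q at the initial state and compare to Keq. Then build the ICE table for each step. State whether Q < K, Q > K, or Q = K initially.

Q₀ = 7.3513e+06 vs Keq = 106.7 ⇒ Q>K, reverse
Step 1:
                   X          A
  I           0.0367      7.136
  C            1.212     -1.212
  E            1.249      5.924
  solve Keq expr → x = -0.4041; check Q = 106.7

Q₀ = 7.3513e+06; Q > K (proceeds reverse)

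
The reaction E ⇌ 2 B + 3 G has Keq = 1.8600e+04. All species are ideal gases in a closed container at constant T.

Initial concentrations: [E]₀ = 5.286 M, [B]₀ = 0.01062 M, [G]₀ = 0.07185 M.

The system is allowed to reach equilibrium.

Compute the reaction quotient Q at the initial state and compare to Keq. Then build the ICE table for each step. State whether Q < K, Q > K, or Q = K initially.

Q₀ = 7.9141e-09; Q < K (proceeds forward)

Q₀ = 7.9141e-09 vs Keq = 1.8600e+04 ⇒ Q<K, forward
Step 1:
                    E           B           G
  I             5.286     0.01062     0.07185
  C            -3.221       6.442       9.663
  E             2.065       6.453       9.735
  solve Keq expr → x = 3.221; check Q = 1.8600e+04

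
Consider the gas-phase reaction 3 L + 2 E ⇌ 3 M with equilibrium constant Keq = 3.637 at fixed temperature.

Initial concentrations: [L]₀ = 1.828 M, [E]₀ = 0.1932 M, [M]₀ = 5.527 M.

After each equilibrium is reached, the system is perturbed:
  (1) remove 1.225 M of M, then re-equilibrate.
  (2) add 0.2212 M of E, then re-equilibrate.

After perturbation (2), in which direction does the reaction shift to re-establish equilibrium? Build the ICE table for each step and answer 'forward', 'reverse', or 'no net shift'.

Direction: forward

Q₀ = 740.5 vs Keq = 3.637 ⇒ Q>K, reverse
Step 1:
                   L          E          M
  init         1.828     0.1932      5.527
  Δ            1.133      0.755     -1.133
  eq           2.961     0.9482      4.394
  solve Keq expr → x = -0.3775; check Q = 3.637
Then remove 1.225 M of M.
Step 2:
                   L          E          M
  init         2.961     0.9482      3.169
  Δ          -0.2773    -0.1849     0.2773
  eq           2.683     0.7634      3.447
  solve Keq expr → x = 0.09243; check Q = 3.637
Then add 0.2212 M of E.
Step 3:
                   L          E          M
  init         2.683     0.9846      3.447
  Δ          -0.1484   -0.09893     0.1484
  eq           2.535     0.8857      3.595
  solve Keq expr → x = 0.04946; check Q = 3.637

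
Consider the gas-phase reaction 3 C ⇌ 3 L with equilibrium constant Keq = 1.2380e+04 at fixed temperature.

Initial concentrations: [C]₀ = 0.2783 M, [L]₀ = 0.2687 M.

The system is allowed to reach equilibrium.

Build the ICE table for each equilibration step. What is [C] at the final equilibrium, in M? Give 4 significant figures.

Q₀ = 0.9 vs Keq = 1.2380e+04 ⇒ Q<K, forward
Step 1:
                  C         L
  init       0.2783    0.2687
  Δ         -0.2556    0.2556
  eq        0.02267    0.5243
  solve Keq expr → x = 0.08521; check Q = 1.2380e+04

[C]_eq = 0.02267 M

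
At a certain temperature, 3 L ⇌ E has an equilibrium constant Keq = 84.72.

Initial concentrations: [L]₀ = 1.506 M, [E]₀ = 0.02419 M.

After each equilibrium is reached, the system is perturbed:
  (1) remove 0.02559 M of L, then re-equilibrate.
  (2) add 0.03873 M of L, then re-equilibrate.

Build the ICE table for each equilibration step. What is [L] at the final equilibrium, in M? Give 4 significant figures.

Q₀ = 0.007082 vs Keq = 84.72 ⇒ Q<K, forward
Step 1:
                    L           E
  I             1.506     0.02419
  C            -1.329      0.4431
  E            0.1767      0.4673
  solve Keq expr → x = 0.4431; check Q = 84.72
Then remove 0.02559 M of L.
Step 2:
                    L           E
  I            0.1511      0.4673
  C           0.02455   -0.008184
  E            0.1756      0.4591
  solve Keq expr → x = -0.008184; check Q = 84.72
Then add 0.03873 M of L.
Step 3:
                    L           E
  I            0.2144      0.4591
  C          -0.03716     0.01239
  E            0.1772      0.4715
  solve Keq expr → x = 0.01239; check Q = 84.72

[L]_eq = 0.1772 M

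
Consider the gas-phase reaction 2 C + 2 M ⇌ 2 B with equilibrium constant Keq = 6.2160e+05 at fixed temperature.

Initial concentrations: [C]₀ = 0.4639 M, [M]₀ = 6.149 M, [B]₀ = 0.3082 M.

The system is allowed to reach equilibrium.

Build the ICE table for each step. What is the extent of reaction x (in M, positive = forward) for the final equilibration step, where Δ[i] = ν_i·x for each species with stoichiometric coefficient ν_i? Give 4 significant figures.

x = 0.2319 M

Q₀ = 0.01167 vs Keq = 6.2160e+05 ⇒ Q<K, forward
Step 1:
                  C         M         B
  Initial    0.4639     6.149    0.3082
  Change    -0.4637   -0.4637    0.4637
  Equil   1.7221e-04     5.685    0.7719
  solve Keq expr → x = 0.2319; check Q = 6.2160e+05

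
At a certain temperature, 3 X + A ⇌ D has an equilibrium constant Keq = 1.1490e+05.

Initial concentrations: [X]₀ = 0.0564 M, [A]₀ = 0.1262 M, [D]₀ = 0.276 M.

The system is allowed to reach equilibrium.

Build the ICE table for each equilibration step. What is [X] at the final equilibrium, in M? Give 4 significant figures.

Q₀ = 1.2190e+04 vs Keq = 1.1490e+05 ⇒ Q<K, forward
Step 1:
                    X           A           D
  I            0.0564      0.1262       0.276
  C          -0.02868   -0.009559    0.009559
  E           0.02772      0.1166      0.2856
  solve Keq expr → x = 0.009559; check Q = 1.1490e+05

[X]_eq = 0.02772 M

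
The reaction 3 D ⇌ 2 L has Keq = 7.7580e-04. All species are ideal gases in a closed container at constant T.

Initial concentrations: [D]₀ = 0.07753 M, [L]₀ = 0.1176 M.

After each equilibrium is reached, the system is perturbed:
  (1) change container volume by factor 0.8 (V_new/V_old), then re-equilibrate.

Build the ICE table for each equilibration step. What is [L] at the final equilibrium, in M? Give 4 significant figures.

Q₀ = 29.68 vs Keq = 7.7580e-04 ⇒ Q>K, reverse
Step 1:
                   D          L
  Initial    0.07753     0.1176
  Change      0.1712    -0.1141
  Equil       0.2487   0.003456
  solve Keq expr → x = -0.05707; check Q = 7.7580e-04
Then change container volume by factor 0.8 (V_new/V_old).
Step 2:
                   D          L
  Initial     0.3109   0.004319
  Change  -7.3894e-04 4.9263e-04
  Equil       0.3102   0.004812
  solve Keq expr → x = 2.4631e-04; check Q = 7.7580e-04

[L]_eq = 0.004812 M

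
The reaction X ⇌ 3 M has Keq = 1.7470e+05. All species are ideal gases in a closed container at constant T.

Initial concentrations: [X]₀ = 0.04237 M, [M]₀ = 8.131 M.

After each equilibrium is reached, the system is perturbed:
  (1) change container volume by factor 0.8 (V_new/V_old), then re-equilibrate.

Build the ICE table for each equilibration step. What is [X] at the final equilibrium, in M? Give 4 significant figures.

[X]_eq = 0.006262 M

Q₀ = 1.2687e+04 vs Keq = 1.7470e+05 ⇒ Q<K, forward
Step 1:
                    X           M
  Initial     0.04237       8.131
  Change     -0.03916      0.1175
  Equil      0.003212       8.248
  solve Keq expr → x = 0.03916; check Q = 1.7470e+05
Then change container volume by factor 0.8 (V_new/V_old).
Step 2:
                    X           M
  Initial    0.004015       10.31
  Change     0.002246   -0.006739
  Equil      0.006262        10.3
  solve Keq expr → x = -0.002246; check Q = 1.7470e+05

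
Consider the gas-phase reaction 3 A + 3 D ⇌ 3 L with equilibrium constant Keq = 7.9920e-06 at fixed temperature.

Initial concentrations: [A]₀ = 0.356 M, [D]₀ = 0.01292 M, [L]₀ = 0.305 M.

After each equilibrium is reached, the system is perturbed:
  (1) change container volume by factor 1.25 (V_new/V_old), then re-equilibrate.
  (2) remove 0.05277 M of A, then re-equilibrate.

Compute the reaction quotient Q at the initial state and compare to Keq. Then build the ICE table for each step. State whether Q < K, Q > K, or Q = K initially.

Q₀ = 2.9158e+05; Q > K (proceeds reverse)

Q₀ = 2.9158e+05 vs Keq = 7.9920e-06 ⇒ Q>K, reverse
Step 1:
                  A         D         L
  I           0.356   0.01292     0.305
  C          0.3009    0.3009   -0.3009
  E          0.6569    0.3138  0.004121
  solve Keq expr → x = -0.1003; check Q = 7.9920e-06
Then change container volume by factor 1.25 (V_new/V_old).
Step 2:
                  A         D         L
  I          0.5255     0.251  0.003297
  C       6.4930e-04 6.4930e-04 -6.4930e-04
  E          0.5262    0.2517  0.002648
  solve Keq expr → x = -2.1643e-04; check Q = 7.9920e-06
Then remove 0.05277 M of A.
Step 3:
                  A         D         L
  I          0.4734    0.2517  0.002648
  C       2.6175e-04 2.6175e-04 -2.6175e-04
  E          0.4736     0.252  0.002386
  solve Keq expr → x = -8.7249e-05; check Q = 7.9920e-06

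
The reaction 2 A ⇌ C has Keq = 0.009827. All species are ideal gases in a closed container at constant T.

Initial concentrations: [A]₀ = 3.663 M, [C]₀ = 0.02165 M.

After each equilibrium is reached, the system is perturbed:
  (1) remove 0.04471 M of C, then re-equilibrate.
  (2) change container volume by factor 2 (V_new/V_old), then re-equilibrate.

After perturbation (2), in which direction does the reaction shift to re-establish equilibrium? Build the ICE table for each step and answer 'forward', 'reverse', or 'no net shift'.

Direction: reverse

Q₀ = 0.001614 vs Keq = 0.009827 ⇒ Q<K, forward
Step 1:
                  A         C
  Initial     3.663   0.02165
  Change    -0.1933   0.09665
  Equil        3.47    0.1183
  solve Keq expr → x = 0.09665; check Q = 0.009827
Then remove 0.04471 M of C.
Step 2:
                  A         C
  Initial      3.47   0.07359
  Change    -0.0788    0.0394
  Equil       3.391     0.113
  solve Keq expr → x = 0.0394; check Q = 0.009827
Then change container volume by factor 2 (V_new/V_old).
Step 3:
                  A         C
  Initial     1.695    0.0565
  Change    0.05291  -0.02646
  Equil       1.748   0.03004
  solve Keq expr → x = -0.02646; check Q = 0.009827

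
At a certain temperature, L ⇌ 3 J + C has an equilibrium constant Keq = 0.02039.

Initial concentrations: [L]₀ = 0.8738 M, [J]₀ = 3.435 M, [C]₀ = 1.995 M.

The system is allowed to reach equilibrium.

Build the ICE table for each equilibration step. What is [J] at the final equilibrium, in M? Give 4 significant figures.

[J]_eq = 0.3428 M

Q₀ = 92.54 vs Keq = 0.02039 ⇒ Q>K, reverse
Step 1:
                  L         J         C
  init       0.8738     3.435     1.995
  Δ           1.031    -3.092    -1.031
  eq          1.905    0.3428    0.9643
  solve Keq expr → x = -1.031; check Q = 0.02039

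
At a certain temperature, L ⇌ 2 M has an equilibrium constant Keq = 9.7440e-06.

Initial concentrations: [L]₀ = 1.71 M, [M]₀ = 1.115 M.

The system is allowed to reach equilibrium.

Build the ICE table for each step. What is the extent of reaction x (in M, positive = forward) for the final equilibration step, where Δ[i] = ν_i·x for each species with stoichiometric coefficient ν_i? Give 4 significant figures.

x = -0.5552 M

Q₀ = 0.727 vs Keq = 9.7440e-06 ⇒ Q>K, reverse
Step 1:
                   L          M
  init          1.71      1.115
  Δ           0.5552      -1.11
  eq           2.265   0.004698
  solve Keq expr → x = -0.5552; check Q = 9.7440e-06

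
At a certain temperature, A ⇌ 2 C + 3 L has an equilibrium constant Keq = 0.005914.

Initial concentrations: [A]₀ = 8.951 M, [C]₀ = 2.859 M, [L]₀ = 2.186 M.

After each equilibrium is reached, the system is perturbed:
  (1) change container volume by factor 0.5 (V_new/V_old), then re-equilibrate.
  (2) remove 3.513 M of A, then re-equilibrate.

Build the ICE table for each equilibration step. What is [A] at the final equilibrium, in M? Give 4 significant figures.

Q₀ = 9.539 vs Keq = 0.005914 ⇒ Q>K, reverse
Step 1:
                    A           C           L
  init          8.951       2.859       2.186
  Δ            0.6347      -1.269      -1.904
  eq            9.586        1.59       0.282
  solve Keq expr → x = -0.6347; check Q = 0.005914
Then change container volume by factor 0.5 (V_new/V_old).
Step 2:
                    A           C           L
  init          19.17       3.179      0.5641
  Δ            0.1096     -0.2192     -0.3288
  eq            19.28        2.96      0.2352
  solve Keq expr → x = -0.1096; check Q = 0.005914
Then remove 3.513 M of A.
Step 3:
                    A           C           L
  init          15.77        2.96      0.2352
  Δ          0.004914   -0.009828    -0.01474
  eq            15.77        2.95      0.2205
  solve Keq expr → x = -0.004914; check Q = 0.005914

[A]_eq = 15.77 M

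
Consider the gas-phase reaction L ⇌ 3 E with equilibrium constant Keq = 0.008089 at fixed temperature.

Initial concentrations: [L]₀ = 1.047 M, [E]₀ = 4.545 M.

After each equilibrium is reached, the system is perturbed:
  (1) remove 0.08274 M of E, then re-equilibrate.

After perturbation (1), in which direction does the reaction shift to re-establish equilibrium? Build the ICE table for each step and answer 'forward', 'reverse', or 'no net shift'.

Direction: forward

Q₀ = 89.67 vs Keq = 0.008089 ⇒ Q>K, reverse
Step 1:
                  L         E
  init        1.047     4.545
  Δ           1.425    -4.274
  eq          2.472    0.2714
  solve Keq expr → x = -1.425; check Q = 0.008089
Then remove 0.08274 M of E.
Step 2:
                  L         E
  init        2.472    0.1887
  Δ        -0.02725   0.08174
  eq          2.444    0.2704
  solve Keq expr → x = 0.02725; check Q = 0.008089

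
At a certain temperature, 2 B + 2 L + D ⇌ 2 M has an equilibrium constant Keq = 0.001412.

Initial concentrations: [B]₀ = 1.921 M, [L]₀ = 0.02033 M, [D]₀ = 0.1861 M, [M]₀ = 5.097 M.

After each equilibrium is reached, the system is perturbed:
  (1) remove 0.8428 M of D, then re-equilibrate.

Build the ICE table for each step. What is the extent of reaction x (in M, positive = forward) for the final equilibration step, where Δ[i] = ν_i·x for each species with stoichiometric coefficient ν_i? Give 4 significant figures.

Q₀ = 9.1528e+04 vs Keq = 0.001412 ⇒ Q>K, reverse
Step 1:
                   B          L          D          M
  Initial      1.921    0.02033     0.1861      5.097
  Change       3.866      3.866      1.933     -3.866
  Equil        5.787      3.887      2.119      1.231
  solve Keq expr → x = -1.933; check Q = 0.001412
Then remove 0.8428 M of D.
Step 2:
                   B          L          D          M
  Initial      5.787      3.887      1.277      1.231
  Change      0.1705     0.1705    0.08526    -0.1705
  Equil        5.958      4.057      1.362       1.06
  solve Keq expr → x = -0.08526; check Q = 0.001412

x = -0.08526 M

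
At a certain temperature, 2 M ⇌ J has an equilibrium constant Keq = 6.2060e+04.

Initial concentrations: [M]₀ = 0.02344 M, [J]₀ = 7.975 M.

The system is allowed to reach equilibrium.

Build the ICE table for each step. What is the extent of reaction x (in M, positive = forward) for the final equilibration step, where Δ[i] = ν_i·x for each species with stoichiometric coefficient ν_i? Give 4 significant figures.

x = 0.00605 M

Q₀ = 1.4515e+04 vs Keq = 6.2060e+04 ⇒ Q<K, forward
Step 1:
                   M          J
  Initial    0.02344      7.975
  Change     -0.0121    0.00605
  Equil      0.01134      7.981
  solve Keq expr → x = 0.00605; check Q = 6.2060e+04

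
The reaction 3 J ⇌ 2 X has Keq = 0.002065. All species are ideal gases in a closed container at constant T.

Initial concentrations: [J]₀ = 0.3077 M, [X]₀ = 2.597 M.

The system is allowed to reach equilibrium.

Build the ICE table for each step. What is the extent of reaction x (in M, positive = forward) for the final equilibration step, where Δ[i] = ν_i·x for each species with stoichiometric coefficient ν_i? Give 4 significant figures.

Q₀ = 231.5 vs Keq = 0.002065 ⇒ Q>K, reverse
Step 1:
                    J           X
  I            0.3077       2.597
  C             3.407      -2.272
  E             3.715      0.3254
  solve Keq expr → x = -1.136; check Q = 0.002065

x = -1.136 M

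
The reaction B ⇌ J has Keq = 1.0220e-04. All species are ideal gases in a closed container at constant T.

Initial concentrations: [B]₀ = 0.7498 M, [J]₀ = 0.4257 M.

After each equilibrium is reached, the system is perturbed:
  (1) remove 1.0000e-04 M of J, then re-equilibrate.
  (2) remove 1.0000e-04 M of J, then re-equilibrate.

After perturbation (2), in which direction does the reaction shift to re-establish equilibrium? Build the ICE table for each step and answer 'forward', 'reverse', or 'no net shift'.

Direction: forward

Q₀ = 0.5678 vs Keq = 1.0220e-04 ⇒ Q>K, reverse
Step 1:
                    B           J
  I            0.7498      0.4257
  C            0.4256     -0.4256
  E             1.175  1.2012e-04
  solve Keq expr → x = -0.4256; check Q = 1.0220e-04
Then remove 1.0000e-04 M of J.
Step 2:
                    B           J
  I             1.175  2.0124e-05
  C       -9.9990e-05  9.9990e-05
  E             1.175  1.2011e-04
  solve Keq expr → x = 9.9990e-05; check Q = 1.0220e-04
Then remove 1.0000e-04 M of J.
Step 3:
                    B           J
  I             1.175  2.0114e-05
  C       -9.9990e-05  9.9990e-05
  E             1.175  1.2010e-04
  solve Keq expr → x = 9.9990e-05; check Q = 1.0220e-04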